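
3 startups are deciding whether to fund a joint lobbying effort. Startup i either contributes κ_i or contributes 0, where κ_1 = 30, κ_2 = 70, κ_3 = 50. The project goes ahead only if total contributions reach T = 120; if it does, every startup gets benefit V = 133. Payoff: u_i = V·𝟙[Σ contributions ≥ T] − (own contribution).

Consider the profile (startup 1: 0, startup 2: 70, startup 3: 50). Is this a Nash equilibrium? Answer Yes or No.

Yes

Total = 120 ≥ 120: provided.
Startup 1 (pledges 0, payoff 133): pledging 30 → total 150, payoff 103. No gain.
Startup 2 (pledges 70, payoff 63): dropping to 0 → total 50, payoff 0. No gain.
Startup 3 (pledges 50, payoff 83): dropping to 0 → total 70, payoff 0. No gain.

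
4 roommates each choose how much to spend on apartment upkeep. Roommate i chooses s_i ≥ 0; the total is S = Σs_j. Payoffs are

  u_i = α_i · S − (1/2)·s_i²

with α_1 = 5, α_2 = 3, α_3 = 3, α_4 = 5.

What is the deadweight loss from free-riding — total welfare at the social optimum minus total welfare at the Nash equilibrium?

290

Roommate i's FOC: ∂u_i/∂s_i = α_i − s_i = 0, so s_i* = α_i.
NE contributions = (5, 3, 3, 5); S = 16.
W^NE = (Σα)·S − ½Σα_i² = 16² − ½·68 = 222.
Planner sets s_i = Σα_j = 16 for every i, so S^SO = 4·16 = 64.
W^SO = (Σα)·S^SO − ½·4·(Σα)² = (4/2)·16² = 512.
Deadweight loss = W^SO − W^NE = 290.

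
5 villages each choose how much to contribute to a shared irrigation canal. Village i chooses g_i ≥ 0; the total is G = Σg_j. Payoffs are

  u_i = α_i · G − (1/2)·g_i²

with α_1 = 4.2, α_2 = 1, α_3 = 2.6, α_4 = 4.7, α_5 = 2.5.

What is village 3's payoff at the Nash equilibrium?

35.62

Village i's FOC: ∂u_i/∂g_i = α_i − g_i = 0, so g_i* = α_i.
NE contributions = (4.2, 1, 2.6, 4.7, 2.5); G = 15.
u_3 = α_3·G − ½·(g_3)² = 2.6·15 − ½·2.6² = 35.62.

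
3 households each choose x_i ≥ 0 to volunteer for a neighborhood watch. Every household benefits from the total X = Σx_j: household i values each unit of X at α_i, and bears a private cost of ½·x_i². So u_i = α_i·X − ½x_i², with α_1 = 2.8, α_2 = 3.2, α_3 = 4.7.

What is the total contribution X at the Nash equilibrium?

10.7

Household i's FOC: ∂u_i/∂x_i = α_i − x_i = 0, so x_i* = α_i.
NE contributions = (2.8, 3.2, 4.7); X = 10.7.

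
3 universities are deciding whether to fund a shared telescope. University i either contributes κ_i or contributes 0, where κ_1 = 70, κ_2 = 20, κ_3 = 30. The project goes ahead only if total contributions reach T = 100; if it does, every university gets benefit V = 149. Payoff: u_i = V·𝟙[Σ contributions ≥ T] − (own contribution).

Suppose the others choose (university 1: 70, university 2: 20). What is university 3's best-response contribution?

30

Others' total = 90. Contributing 30 brings total to 120 ≥ 100: gain V − κ_3 = 119.
Best response: 30.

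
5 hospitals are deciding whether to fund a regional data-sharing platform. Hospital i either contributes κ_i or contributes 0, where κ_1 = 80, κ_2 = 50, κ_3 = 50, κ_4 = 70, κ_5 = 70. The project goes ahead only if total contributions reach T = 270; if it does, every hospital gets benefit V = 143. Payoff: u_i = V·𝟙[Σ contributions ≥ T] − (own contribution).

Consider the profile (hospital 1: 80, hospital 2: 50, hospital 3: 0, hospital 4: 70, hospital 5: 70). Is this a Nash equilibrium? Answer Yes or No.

Total = 270 ≥ 270: provided.
Hospital 1 (pledges 80, payoff 63): dropping to 0 → total 190, payoff 0. No gain.
Hospital 2 (pledges 50, payoff 93): dropping to 0 → total 220, payoff 0. No gain.
Hospital 3 (pledges 0, payoff 143): pledging 50 → total 320, payoff 93. No gain.
Hospital 4 (pledges 70, payoff 73): dropping to 0 → total 200, payoff 0. No gain.
Hospital 5 (pledges 70, payoff 73): dropping to 0 → total 200, payoff 0. No gain.

Yes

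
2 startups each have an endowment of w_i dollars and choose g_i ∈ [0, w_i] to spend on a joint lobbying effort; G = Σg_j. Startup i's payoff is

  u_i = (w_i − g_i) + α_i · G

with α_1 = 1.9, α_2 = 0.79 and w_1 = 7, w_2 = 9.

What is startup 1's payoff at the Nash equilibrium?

∂u_i/∂g_i = α_i − 1, so startup i contributes w_i if α_i > 1, else 0.
α_i > 1 for i ∈ {1}; NE contributions (7, 0), G = 7.
u_1 = (7 − 7) + 1.9·7 = 13.3.

13.3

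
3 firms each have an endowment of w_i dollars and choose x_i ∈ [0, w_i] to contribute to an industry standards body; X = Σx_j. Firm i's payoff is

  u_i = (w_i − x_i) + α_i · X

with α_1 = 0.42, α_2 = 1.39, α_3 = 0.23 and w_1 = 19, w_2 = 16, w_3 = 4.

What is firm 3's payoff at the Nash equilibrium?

7.68

∂u_i/∂x_i = α_i − 1, so firm i contributes w_i if α_i > 1, else 0.
α_i > 1 for i ∈ {2}; NE contributions (0, 16, 0), X = 16.
u_3 = (4 − 0) + 0.23·16 = 7.68.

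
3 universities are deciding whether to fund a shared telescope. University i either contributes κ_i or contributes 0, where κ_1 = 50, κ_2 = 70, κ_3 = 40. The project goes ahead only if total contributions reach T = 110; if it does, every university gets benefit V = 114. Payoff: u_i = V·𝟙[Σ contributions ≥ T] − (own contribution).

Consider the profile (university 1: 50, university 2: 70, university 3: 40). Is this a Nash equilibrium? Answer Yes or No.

No

Total = 160 ≥ 110: provided.
University 1 (pledges 50, payoff 64): dropping to 0 → total 110, payoff 114. Profitable deviation.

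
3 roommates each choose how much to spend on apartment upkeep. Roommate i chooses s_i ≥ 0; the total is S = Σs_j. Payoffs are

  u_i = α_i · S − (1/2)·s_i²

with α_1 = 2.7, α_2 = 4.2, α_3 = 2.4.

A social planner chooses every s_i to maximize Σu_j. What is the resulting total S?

Planner FOC: ∂(Σu_j)/∂s_i = (Σα_j) − s_i = 0, so s_i^SO = Σα_j = 9.3 for every i; S^SO = 27.9.

27.9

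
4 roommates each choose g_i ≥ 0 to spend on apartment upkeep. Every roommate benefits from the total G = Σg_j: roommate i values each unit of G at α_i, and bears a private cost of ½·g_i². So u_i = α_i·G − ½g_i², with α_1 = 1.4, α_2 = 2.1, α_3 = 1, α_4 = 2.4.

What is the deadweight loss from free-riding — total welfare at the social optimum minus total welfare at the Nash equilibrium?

54.175

Roommate i's FOC: ∂u_i/∂g_i = α_i − g_i = 0, so g_i* = α_i.
NE contributions = (1.4, 2.1, 1, 2.4); G = 6.9.
W^NE = (Σα)·G − ½Σα_i² = 6.9² − ½·13.13 = 41.045.
Planner sets g_i = Σα_j = 6.9 for every i, so G^SO = 4·6.9 = 27.6.
W^SO = (Σα)·G^SO − ½·4·(Σα)² = (4/2)·6.9² = 95.22.
Deadweight loss = W^SO − W^NE = 54.175.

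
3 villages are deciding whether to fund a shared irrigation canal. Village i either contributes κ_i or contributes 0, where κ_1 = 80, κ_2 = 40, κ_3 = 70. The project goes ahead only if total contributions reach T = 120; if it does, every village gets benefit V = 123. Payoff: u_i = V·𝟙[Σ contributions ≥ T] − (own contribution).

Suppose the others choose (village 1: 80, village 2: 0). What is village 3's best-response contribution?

Others' total = 80. Contributing 70 brings total to 150 ≥ 120: gain V − κ_3 = 53.
Best response: 70.

70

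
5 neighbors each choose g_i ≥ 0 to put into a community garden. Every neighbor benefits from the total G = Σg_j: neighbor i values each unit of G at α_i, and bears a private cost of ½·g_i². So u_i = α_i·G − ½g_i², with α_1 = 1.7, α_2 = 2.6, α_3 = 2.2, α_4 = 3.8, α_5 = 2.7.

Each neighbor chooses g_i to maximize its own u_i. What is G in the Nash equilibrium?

13

Neighbor i's FOC: ∂u_i/∂g_i = α_i − g_i = 0, so g_i* = α_i.
NE contributions = (1.7, 2.6, 2.2, 3.8, 2.7); G = 13.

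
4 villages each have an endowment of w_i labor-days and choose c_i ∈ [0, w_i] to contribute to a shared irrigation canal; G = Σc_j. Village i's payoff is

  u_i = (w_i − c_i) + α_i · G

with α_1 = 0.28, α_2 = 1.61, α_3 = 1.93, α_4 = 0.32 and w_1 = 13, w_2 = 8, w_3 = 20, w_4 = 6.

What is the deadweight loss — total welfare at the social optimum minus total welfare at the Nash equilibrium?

∂u_i/∂c_i = α_i − 1, so village i contributes w_i if α_i > 1, else 0.
α_i > 1 for i ∈ {2, 3}; NE contributions (0, 8, 20, 0), G = 28.
W^NE = Σw_i − G^NE + (Σα_i)·G^NE = 47 + 3.14·28 = 134.92.
Planner: ∂(Σu_j)/∂c_i = Σα_j − 1 = 3.14 > 0, so everyone contributes w_i; G^SO = 47, W^SO = 47 + 3.14·47 = 194.58.
Deadweight loss = 59.66.

59.66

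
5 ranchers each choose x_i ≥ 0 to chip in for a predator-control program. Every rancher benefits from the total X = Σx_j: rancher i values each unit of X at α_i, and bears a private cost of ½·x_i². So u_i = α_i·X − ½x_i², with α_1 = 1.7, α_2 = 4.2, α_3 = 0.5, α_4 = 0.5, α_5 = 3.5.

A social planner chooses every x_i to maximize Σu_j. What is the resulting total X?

52

Planner FOC: ∂(Σu_j)/∂x_i = (Σα_j) − x_i = 0, so x_i^SO = Σα_j = 10.4 for every i; X^SO = 52.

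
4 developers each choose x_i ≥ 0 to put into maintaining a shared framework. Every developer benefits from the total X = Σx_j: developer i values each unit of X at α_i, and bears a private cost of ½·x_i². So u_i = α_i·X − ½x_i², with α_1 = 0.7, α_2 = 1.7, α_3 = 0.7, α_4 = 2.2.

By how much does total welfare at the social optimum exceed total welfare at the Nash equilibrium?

32.445

Developer i's FOC: ∂u_i/∂x_i = α_i − x_i = 0, so x_i* = α_i.
NE contributions = (0.7, 1.7, 0.7, 2.2); X = 5.3.
W^NE = (Σα)·X − ½Σα_i² = 5.3² − ½·8.71 = 23.735.
Planner sets x_i = Σα_j = 5.3 for every i, so X^SO = 4·5.3 = 21.2.
W^SO = (Σα)·X^SO − ½·4·(Σα)² = (4/2)·5.3² = 56.18.
Deadweight loss = W^SO − W^NE = 32.445.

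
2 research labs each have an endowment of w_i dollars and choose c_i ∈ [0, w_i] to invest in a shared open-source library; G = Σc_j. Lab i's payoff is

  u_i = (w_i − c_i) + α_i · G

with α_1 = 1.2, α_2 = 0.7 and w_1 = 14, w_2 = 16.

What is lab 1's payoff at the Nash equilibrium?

∂u_i/∂c_i = α_i − 1, so lab i contributes w_i if α_i > 1, else 0.
α_i > 1 for i ∈ {1}; NE contributions (14, 0), G = 14.
u_1 = (14 − 14) + 1.2·14 = 16.8.

16.8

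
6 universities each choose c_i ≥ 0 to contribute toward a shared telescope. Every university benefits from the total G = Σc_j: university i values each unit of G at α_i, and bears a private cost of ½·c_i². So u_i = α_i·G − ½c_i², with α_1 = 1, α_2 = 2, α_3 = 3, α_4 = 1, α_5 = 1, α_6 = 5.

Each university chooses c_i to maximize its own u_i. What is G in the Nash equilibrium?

University i's FOC: ∂u_i/∂c_i = α_i − c_i = 0, so c_i* = α_i.
NE contributions = (1, 2, 3, 1, 1, 5); G = 13.

13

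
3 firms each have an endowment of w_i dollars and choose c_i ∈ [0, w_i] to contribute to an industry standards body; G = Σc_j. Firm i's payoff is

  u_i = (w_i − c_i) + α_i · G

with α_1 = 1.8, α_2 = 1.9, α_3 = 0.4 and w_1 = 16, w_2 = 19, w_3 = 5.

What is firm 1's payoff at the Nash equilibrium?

63

∂u_i/∂c_i = α_i − 1, so firm i contributes w_i if α_i > 1, else 0.
α_i > 1 for i ∈ {1, 2}; NE contributions (16, 19, 0), G = 35.
u_1 = (16 − 16) + 1.8·35 = 63.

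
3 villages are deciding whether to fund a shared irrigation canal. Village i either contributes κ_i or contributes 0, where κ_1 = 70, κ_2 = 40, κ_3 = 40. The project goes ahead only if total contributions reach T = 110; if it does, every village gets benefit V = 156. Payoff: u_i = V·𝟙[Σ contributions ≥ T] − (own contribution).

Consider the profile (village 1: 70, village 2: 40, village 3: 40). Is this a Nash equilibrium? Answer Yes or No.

No

Total = 150 ≥ 110: provided.
Village 1 (pledges 70, payoff 86): dropping to 0 → total 80, payoff 0. No gain.
Village 2 (pledges 40, payoff 116): dropping to 0 → total 110, payoff 156. Profitable deviation.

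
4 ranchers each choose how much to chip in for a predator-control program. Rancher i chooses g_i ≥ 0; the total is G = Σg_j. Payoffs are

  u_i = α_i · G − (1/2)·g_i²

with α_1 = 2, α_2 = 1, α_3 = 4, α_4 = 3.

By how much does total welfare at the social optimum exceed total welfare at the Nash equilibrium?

115

Rancher i's FOC: ∂u_i/∂g_i = α_i − g_i = 0, so g_i* = α_i.
NE contributions = (2, 1, 4, 3); G = 10.
W^NE = (Σα)·G − ½Σα_i² = 10² − ½·30 = 85.
Planner sets g_i = Σα_j = 10 for every i, so G^SO = 4·10 = 40.
W^SO = (Σα)·G^SO − ½·4·(Σα)² = (4/2)·10² = 200.
Deadweight loss = W^SO − W^NE = 115.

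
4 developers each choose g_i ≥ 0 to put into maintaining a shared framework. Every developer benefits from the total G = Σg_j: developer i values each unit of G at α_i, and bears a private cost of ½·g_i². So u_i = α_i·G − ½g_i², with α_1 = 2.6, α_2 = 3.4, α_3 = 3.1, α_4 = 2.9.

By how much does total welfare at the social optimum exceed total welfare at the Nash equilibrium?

162.17

Developer i's FOC: ∂u_i/∂g_i = α_i − g_i = 0, so g_i* = α_i.
NE contributions = (2.6, 3.4, 3.1, 2.9); G = 12.
W^NE = (Σα)·G − ½Σα_i² = 12² − ½·36.34 = 125.83.
Planner sets g_i = Σα_j = 12 for every i, so G^SO = 4·12 = 48.
W^SO = (Σα)·G^SO − ½·4·(Σα)² = (4/2)·12² = 288.
Deadweight loss = W^SO − W^NE = 162.17.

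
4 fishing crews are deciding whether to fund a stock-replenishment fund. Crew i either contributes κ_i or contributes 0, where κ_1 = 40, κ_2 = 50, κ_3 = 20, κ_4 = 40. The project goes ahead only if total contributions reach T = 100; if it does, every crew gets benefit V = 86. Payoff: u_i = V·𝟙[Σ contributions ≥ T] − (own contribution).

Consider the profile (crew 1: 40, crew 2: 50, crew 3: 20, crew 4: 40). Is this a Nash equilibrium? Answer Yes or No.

No

Total = 150 ≥ 100: provided.
Crew 1 (pledges 40, payoff 46): dropping to 0 → total 110, payoff 86. Profitable deviation.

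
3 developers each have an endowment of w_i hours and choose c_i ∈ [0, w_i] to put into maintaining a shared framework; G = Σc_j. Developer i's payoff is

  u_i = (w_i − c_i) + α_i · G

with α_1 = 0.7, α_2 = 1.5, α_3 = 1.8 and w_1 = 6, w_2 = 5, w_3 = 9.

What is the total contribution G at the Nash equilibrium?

14

∂u_i/∂c_i = α_i − 1, so developer i contributes w_i if α_i > 1, else 0.
α_i > 1 for i ∈ {2, 3}; NE contributions (0, 5, 9), G = 14.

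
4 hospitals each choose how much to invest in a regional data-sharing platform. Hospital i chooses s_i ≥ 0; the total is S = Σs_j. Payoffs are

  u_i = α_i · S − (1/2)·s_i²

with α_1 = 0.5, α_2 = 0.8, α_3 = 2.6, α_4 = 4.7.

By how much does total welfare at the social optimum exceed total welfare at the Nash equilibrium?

88.83

Hospital i's FOC: ∂u_i/∂s_i = α_i − s_i = 0, so s_i* = α_i.
NE contributions = (0.5, 0.8, 2.6, 4.7); S = 8.6.
W^NE = (Σα)·S − ½Σα_i² = 8.6² − ½·29.74 = 59.09.
Planner sets s_i = Σα_j = 8.6 for every i, so S^SO = 4·8.6 = 34.4.
W^SO = (Σα)·S^SO − ½·4·(Σα)² = (4/2)·8.6² = 147.92.
Deadweight loss = W^SO − W^NE = 88.83.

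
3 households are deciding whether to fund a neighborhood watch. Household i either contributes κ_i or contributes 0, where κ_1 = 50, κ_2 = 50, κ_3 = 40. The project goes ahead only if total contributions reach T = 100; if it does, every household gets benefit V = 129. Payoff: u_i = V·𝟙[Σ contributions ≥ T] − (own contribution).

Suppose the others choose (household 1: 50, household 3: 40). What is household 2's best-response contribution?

50

Others' total = 90. Contributing 50 brings total to 140 ≥ 100: gain V − κ_2 = 79.
Best response: 50.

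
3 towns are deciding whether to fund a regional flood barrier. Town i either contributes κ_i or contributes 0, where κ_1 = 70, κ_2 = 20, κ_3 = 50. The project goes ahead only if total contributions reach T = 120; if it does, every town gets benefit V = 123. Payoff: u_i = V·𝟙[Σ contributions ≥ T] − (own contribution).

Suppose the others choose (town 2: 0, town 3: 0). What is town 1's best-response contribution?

Others' total = 0. Even contributing 70 gives 70 < 120: no benefit either way.
Best response: 0.

0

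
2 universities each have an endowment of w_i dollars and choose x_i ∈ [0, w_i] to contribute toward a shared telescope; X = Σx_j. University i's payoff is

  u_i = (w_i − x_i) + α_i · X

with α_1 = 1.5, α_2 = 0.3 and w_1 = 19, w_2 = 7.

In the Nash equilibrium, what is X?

19

∂u_i/∂x_i = α_i − 1, so university i contributes w_i if α_i > 1, else 0.
α_i > 1 for i ∈ {1}; NE contributions (19, 0), X = 19.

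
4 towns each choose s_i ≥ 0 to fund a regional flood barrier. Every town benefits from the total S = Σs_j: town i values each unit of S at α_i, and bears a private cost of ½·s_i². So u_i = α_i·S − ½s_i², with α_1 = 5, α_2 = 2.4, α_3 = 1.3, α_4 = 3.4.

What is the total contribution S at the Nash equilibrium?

12.1

Town i's FOC: ∂u_i/∂s_i = α_i − s_i = 0, so s_i* = α_i.
NE contributions = (5, 2.4, 1.3, 3.4); S = 12.1.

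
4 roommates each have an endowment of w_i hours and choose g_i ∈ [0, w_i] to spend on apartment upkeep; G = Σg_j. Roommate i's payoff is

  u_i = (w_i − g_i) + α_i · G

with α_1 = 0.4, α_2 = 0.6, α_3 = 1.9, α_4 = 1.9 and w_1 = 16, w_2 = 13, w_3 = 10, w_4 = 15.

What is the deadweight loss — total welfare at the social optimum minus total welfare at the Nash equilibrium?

∂u_i/∂g_i = α_i − 1, so roommate i contributes w_i if α_i > 1, else 0.
α_i > 1 for i ∈ {3, 4}; NE contributions (0, 0, 10, 15), G = 25.
W^NE = Σw_i − G^NE + (Σα_i)·G^NE = 54 + 3.8·25 = 149.
Planner: ∂(Σu_j)/∂g_i = Σα_j − 1 = 3.8 > 0, so everyone contributes w_i; G^SO = 54, W^SO = 54 + 3.8·54 = 259.2.
Deadweight loss = 110.2.

110.2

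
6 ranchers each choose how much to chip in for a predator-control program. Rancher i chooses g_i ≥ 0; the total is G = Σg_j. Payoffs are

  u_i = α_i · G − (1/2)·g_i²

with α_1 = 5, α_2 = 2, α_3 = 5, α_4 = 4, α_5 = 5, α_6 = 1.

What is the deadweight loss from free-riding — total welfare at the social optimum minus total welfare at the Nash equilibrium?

Rancher i's FOC: ∂u_i/∂g_i = α_i − g_i = 0, so g_i* = α_i.
NE contributions = (5, 2, 5, 4, 5, 1); G = 22.
W^NE = (Σα)·G − ½Σα_i² = 22² − ½·96 = 436.
Planner sets g_i = Σα_j = 22 for every i, so G^SO = 6·22 = 132.
W^SO = (Σα)·G^SO − ½·6·(Σα)² = (6/2)·22² = 1452.
Deadweight loss = W^SO − W^NE = 1016.

1016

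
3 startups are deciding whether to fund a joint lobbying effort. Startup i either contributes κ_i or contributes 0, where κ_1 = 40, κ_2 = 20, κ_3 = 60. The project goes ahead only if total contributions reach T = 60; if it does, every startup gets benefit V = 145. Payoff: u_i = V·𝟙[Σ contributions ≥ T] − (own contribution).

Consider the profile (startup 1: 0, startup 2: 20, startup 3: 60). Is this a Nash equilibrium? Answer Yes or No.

No

Total = 80 ≥ 60: provided.
Startup 1 (pledges 0, payoff 145): pledging 40 → total 120, payoff 105. No gain.
Startup 2 (pledges 20, payoff 125): dropping to 0 → total 60, payoff 145. Profitable deviation.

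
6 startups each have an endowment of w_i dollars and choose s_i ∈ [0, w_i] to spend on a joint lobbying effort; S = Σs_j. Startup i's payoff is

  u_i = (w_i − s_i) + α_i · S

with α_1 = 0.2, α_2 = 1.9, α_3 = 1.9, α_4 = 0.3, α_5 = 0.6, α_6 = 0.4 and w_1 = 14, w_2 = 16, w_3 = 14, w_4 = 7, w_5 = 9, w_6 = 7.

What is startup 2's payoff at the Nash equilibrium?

∂u_i/∂s_i = α_i − 1, so startup i contributes w_i if α_i > 1, else 0.
α_i > 1 for i ∈ {2, 3}; NE contributions (0, 16, 14, 0, 0, 0), S = 30.
u_2 = (16 − 16) + 1.9·30 = 57.

57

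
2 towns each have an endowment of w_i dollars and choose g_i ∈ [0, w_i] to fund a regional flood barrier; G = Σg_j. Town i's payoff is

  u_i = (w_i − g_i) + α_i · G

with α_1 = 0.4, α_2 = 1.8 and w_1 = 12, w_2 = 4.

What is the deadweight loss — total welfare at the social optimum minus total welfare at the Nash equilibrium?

∂u_i/∂g_i = α_i − 1, so town i contributes w_i if α_i > 1, else 0.
α_i > 1 for i ∈ {2}; NE contributions (0, 4), G = 4.
W^NE = Σw_i − G^NE + (Σα_i)·G^NE = 16 + 1.2·4 = 20.8.
Planner: ∂(Σu_j)/∂g_i = Σα_j − 1 = 1.2 > 0, so everyone contributes w_i; G^SO = 16, W^SO = 16 + 1.2·16 = 35.2.
Deadweight loss = 14.4.

14.4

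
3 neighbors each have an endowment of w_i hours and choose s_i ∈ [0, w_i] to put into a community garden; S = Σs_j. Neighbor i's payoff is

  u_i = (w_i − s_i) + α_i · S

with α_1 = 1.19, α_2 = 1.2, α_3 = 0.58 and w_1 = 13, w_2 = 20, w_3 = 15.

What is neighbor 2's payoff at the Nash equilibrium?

39.6

∂u_i/∂s_i = α_i − 1, so neighbor i contributes w_i if α_i > 1, else 0.
α_i > 1 for i ∈ {1, 2}; NE contributions (13, 20, 0), S = 33.
u_2 = (20 − 20) + 1.2·33 = 39.6.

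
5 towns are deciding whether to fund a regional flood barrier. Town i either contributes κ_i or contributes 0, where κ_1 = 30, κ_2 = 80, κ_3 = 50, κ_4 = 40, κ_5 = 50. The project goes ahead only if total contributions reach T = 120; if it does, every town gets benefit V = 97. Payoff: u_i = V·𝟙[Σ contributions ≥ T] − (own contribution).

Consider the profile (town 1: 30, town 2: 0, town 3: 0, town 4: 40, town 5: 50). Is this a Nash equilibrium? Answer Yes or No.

Yes

Total = 120 ≥ 120: provided.
Town 1 (pledges 30, payoff 67): dropping to 0 → total 90, payoff 0. No gain.
Town 2 (pledges 0, payoff 97): pledging 80 → total 200, payoff 17. No gain.
Town 3 (pledges 0, payoff 97): pledging 50 → total 170, payoff 47. No gain.
Town 4 (pledges 40, payoff 57): dropping to 0 → total 80, payoff 0. No gain.
Town 5 (pledges 50, payoff 47): dropping to 0 → total 70, payoff 0. No gain.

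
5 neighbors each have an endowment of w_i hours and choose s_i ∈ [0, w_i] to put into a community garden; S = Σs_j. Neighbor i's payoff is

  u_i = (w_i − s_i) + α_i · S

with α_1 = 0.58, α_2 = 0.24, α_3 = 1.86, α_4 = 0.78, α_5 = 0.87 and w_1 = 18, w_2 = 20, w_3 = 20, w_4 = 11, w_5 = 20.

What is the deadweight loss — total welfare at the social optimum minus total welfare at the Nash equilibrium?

∂u_i/∂s_i = α_i − 1, so neighbor i contributes w_i if α_i > 1, else 0.
α_i > 1 for i ∈ {3}; NE contributions (0, 0, 20, 0, 0), S = 20.
W^NE = Σw_i − S^NE + (Σα_i)·S^NE = 89 + 3.33·20 = 155.6.
Planner: ∂(Σu_j)/∂s_i = Σα_j − 1 = 3.33 > 0, so everyone contributes w_i; S^SO = 89, W^SO = 89 + 3.33·89 = 385.37.
Deadweight loss = 229.77.

229.77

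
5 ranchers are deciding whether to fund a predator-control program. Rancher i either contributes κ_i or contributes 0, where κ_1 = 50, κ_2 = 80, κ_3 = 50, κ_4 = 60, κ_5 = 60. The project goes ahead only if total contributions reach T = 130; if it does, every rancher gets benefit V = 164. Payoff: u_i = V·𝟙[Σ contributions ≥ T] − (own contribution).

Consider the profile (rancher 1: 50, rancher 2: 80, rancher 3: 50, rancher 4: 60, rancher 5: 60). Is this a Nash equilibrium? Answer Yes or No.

Total = 300 ≥ 130: provided.
Rancher 1 (pledges 50, payoff 114): dropping to 0 → total 250, payoff 164. Profitable deviation.

No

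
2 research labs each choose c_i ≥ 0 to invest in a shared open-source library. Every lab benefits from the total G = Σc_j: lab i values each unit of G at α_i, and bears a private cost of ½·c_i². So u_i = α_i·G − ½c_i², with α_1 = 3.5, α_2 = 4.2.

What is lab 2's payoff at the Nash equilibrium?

Lab i's FOC: ∂u_i/∂c_i = α_i − c_i = 0, so c_i* = α_i.
NE contributions = (3.5, 4.2); G = 7.7.
u_2 = α_2·G − ½·(c_2)² = 4.2·7.7 − ½·4.2² = 23.52.

23.52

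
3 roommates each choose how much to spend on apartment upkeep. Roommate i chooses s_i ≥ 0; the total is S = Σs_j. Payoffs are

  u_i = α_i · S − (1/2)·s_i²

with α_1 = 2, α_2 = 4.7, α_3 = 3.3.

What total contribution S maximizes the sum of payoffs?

30

Planner FOC: ∂(Σu_j)/∂s_i = (Σα_j) − s_i = 0, so s_i^SO = Σα_j = 10 for every i; S^SO = 30.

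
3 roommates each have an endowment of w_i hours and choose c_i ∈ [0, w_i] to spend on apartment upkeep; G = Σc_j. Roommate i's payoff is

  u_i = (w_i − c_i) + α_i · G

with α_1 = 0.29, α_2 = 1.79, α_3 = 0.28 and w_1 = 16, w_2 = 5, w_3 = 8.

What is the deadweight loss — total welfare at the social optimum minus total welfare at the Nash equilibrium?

32.64

∂u_i/∂c_i = α_i − 1, so roommate i contributes w_i if α_i > 1, else 0.
α_i > 1 for i ∈ {2}; NE contributions (0, 5, 0), G = 5.
W^NE = Σw_i − G^NE + (Σα_i)·G^NE = 29 + 1.36·5 = 35.8.
Planner: ∂(Σu_j)/∂c_i = Σα_j − 1 = 1.36 > 0, so everyone contributes w_i; G^SO = 29, W^SO = 29 + 1.36·29 = 68.44.
Deadweight loss = 32.64.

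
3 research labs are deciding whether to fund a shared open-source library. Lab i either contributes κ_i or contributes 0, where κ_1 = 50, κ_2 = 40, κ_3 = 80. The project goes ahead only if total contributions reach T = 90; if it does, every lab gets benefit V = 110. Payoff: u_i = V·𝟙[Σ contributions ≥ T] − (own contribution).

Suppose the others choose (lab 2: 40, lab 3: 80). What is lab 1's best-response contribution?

Others' total = 120 ≥ 90; contributing adds cost 50 for no extra benefit.
Best response: 0.

0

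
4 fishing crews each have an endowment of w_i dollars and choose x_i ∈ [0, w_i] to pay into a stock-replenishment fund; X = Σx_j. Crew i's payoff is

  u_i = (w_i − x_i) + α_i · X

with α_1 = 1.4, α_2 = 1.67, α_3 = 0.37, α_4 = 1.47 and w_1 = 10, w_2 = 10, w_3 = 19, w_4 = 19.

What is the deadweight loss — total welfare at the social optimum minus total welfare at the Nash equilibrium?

∂u_i/∂x_i = α_i − 1, so crew i contributes w_i if α_i > 1, else 0.
α_i > 1 for i ∈ {1, 2, 4}; NE contributions (10, 10, 0, 19), X = 39.
W^NE = Σw_i − X^NE + (Σα_i)·X^NE = 58 + 3.91·39 = 210.49.
Planner: ∂(Σu_j)/∂x_i = Σα_j − 1 = 3.91 > 0, so everyone contributes w_i; X^SO = 58, W^SO = 58 + 3.91·58 = 284.78.
Deadweight loss = 74.29.

74.29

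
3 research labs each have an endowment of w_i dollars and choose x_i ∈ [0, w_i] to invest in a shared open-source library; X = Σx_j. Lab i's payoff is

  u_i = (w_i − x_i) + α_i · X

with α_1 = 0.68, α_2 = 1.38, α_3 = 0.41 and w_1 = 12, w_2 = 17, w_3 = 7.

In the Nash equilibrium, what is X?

∂u_i/∂x_i = α_i − 1, so lab i contributes w_i if α_i > 1, else 0.
α_i > 1 for i ∈ {2}; NE contributions (0, 17, 0), X = 17.

17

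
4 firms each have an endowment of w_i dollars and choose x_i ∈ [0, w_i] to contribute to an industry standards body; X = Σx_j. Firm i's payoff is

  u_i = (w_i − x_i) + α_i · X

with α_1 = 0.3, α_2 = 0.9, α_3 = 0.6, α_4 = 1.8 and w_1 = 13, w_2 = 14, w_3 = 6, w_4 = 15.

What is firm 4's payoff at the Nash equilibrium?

27

∂u_i/∂x_i = α_i − 1, so firm i contributes w_i if α_i > 1, else 0.
α_i > 1 for i ∈ {4}; NE contributions (0, 0, 0, 15), X = 15.
u_4 = (15 − 15) + 1.8·15 = 27.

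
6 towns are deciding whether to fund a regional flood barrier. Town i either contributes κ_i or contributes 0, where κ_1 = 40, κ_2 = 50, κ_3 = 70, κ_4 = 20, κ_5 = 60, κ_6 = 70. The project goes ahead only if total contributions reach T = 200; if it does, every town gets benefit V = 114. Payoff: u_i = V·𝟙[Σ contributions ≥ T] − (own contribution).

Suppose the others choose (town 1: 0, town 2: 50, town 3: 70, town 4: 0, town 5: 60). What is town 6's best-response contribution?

Others' total = 180. Contributing 70 brings total to 250 ≥ 200: gain V − κ_6 = 44.
Best response: 70.

70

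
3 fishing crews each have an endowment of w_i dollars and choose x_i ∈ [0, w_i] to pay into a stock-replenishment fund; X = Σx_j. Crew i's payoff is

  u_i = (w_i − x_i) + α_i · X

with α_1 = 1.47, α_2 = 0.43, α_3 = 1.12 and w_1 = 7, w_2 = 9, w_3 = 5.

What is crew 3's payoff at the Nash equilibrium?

∂u_i/∂x_i = α_i − 1, so crew i contributes w_i if α_i > 1, else 0.
α_i > 1 for i ∈ {1, 3}; NE contributions (7, 0, 5), X = 12.
u_3 = (5 − 5) + 1.12·12 = 13.44.

13.44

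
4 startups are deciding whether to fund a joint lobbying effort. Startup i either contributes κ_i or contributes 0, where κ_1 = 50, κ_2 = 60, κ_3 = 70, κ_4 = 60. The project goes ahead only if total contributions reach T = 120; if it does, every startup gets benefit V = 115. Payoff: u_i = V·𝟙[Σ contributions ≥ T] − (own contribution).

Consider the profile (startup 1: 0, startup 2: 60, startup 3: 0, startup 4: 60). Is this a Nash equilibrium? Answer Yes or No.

Total = 120 ≥ 120: provided.
Startup 1 (pledges 0, payoff 115): pledging 50 → total 170, payoff 65. No gain.
Startup 2 (pledges 60, payoff 55): dropping to 0 → total 60, payoff 0. No gain.
Startup 3 (pledges 0, payoff 115): pledging 70 → total 190, payoff 45. No gain.
Startup 4 (pledges 60, payoff 55): dropping to 0 → total 60, payoff 0. No gain.

Yes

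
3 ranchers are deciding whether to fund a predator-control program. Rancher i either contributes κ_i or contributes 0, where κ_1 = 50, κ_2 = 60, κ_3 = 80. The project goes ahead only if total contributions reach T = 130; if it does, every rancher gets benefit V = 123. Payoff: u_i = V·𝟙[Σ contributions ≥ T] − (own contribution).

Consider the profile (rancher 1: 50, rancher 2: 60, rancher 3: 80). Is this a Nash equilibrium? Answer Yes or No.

No

Total = 190 ≥ 130: provided.
Rancher 1 (pledges 50, payoff 73): dropping to 0 → total 140, payoff 123. Profitable deviation.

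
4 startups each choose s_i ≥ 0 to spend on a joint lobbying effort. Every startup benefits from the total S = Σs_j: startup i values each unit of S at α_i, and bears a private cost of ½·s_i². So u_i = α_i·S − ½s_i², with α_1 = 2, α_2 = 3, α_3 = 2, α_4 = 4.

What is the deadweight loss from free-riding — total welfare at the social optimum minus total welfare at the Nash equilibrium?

137.5

Startup i's FOC: ∂u_i/∂s_i = α_i − s_i = 0, so s_i* = α_i.
NE contributions = (2, 3, 2, 4); S = 11.
W^NE = (Σα)·S − ½Σα_i² = 11² − ½·33 = 104.5.
Planner sets s_i = Σα_j = 11 for every i, so S^SO = 4·11 = 44.
W^SO = (Σα)·S^SO − ½·4·(Σα)² = (4/2)·11² = 242.
Deadweight loss = W^SO − W^NE = 137.5.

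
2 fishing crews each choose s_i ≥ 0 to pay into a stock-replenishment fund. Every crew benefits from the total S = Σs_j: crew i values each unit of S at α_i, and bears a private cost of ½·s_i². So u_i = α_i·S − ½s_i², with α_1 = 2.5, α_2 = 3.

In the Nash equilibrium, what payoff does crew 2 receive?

12

Crew i's FOC: ∂u_i/∂s_i = α_i − s_i = 0, so s_i* = α_i.
NE contributions = (2.5, 3); S = 5.5.
u_2 = α_2·S − ½·(s_2)² = 3·5.5 − ½·3² = 12.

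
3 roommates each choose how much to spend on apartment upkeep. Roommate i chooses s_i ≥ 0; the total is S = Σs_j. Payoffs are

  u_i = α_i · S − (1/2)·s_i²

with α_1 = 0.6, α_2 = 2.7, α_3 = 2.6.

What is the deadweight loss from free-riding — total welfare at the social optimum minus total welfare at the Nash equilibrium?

Roommate i's FOC: ∂u_i/∂s_i = α_i − s_i = 0, so s_i* = α_i.
NE contributions = (0.6, 2.7, 2.6); S = 5.9.
W^NE = (Σα)·S − ½Σα_i² = 5.9² − ½·14.41 = 27.605.
Planner sets s_i = Σα_j = 5.9 for every i, so S^SO = 3·5.9 = 17.7.
W^SO = (Σα)·S^SO − ½·3·(Σα)² = (3/2)·5.9² = 52.215.
Deadweight loss = W^SO − W^NE = 24.61.

24.61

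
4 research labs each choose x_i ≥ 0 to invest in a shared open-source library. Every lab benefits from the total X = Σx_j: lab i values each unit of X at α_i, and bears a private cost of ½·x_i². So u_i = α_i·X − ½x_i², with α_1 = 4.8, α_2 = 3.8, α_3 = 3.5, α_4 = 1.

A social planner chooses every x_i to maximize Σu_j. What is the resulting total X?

52.4

Planner FOC: ∂(Σu_j)/∂x_i = (Σα_j) − x_i = 0, so x_i^SO = Σα_j = 13.1 for every i; X^SO = 52.4.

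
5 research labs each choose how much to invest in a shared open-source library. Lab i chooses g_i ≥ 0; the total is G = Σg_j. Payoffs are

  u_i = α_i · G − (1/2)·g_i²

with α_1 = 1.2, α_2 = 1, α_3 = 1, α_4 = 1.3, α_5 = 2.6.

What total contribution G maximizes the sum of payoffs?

Planner FOC: ∂(Σu_j)/∂g_i = (Σα_j) − g_i = 0, so g_i^SO = Σα_j = 7.1 for every i; G^SO = 35.5.

35.5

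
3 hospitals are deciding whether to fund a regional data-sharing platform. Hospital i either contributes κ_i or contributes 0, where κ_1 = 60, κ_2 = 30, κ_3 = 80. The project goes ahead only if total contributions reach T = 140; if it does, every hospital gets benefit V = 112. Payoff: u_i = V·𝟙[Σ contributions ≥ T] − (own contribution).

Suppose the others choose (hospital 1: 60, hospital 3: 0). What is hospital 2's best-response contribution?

Others' total = 60. Even contributing 30 gives 90 < 140: no benefit either way.
Best response: 0.

0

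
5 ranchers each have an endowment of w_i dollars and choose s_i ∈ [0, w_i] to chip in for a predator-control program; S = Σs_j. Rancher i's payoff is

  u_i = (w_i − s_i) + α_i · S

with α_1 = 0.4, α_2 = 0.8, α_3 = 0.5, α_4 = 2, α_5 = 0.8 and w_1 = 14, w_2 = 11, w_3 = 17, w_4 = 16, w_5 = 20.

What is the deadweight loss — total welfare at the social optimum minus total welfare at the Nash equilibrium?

217

∂u_i/∂s_i = α_i − 1, so rancher i contributes w_i if α_i > 1, else 0.
α_i > 1 for i ∈ {4}; NE contributions (0, 0, 0, 16, 0), S = 16.
W^NE = Σw_i − S^NE + (Σα_i)·S^NE = 78 + 3.5·16 = 134.
Planner: ∂(Σu_j)/∂s_i = Σα_j − 1 = 3.5 > 0, so everyone contributes w_i; S^SO = 78, W^SO = 78 + 3.5·78 = 351.
Deadweight loss = 217.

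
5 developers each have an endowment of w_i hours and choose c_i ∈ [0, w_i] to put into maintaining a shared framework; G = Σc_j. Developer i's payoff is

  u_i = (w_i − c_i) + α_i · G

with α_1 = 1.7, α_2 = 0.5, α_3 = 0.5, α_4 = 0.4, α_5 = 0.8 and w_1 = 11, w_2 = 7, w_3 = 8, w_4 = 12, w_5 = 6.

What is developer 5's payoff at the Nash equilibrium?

∂u_i/∂c_i = α_i − 1, so developer i contributes w_i if α_i > 1, else 0.
α_i > 1 for i ∈ {1}; NE contributions (11, 0, 0, 0, 0), G = 11.
u_5 = (6 − 0) + 0.8·11 = 14.8.

14.8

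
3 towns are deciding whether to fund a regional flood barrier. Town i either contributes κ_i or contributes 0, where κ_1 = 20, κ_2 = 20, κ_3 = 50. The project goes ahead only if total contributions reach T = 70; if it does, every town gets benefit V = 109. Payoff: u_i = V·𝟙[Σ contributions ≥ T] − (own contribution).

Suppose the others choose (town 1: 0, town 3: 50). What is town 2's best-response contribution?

20

Others' total = 50. Contributing 20 brings total to 70 ≥ 70: gain V − κ_2 = 89.
Best response: 20.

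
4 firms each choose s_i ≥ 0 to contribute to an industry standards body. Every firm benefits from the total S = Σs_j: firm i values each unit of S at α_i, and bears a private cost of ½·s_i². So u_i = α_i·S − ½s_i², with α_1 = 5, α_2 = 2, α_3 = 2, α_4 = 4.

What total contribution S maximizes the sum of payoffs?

52

Planner FOC: ∂(Σu_j)/∂s_i = (Σα_j) − s_i = 0, so s_i^SO = Σα_j = 13 for every i; S^SO = 52.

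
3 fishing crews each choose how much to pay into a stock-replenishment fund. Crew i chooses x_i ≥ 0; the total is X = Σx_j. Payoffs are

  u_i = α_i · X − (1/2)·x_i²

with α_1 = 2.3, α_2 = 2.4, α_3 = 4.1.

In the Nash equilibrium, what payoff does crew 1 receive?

17.595

Crew i's FOC: ∂u_i/∂x_i = α_i − x_i = 0, so x_i* = α_i.
NE contributions = (2.3, 2.4, 4.1); X = 8.8.
u_1 = α_1·X − ½·(x_1)² = 2.3·8.8 − ½·2.3² = 17.595.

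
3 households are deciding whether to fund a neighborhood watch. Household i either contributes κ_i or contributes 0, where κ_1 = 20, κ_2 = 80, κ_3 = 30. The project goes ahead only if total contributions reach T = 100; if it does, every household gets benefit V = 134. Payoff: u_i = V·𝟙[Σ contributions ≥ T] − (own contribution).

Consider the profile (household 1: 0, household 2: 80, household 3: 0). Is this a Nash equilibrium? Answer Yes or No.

Total = 80 < 100: not provided.
Household 1 (pledges 0, payoff 0): pledging 20 → total 100, payoff 114. Profitable deviation.

No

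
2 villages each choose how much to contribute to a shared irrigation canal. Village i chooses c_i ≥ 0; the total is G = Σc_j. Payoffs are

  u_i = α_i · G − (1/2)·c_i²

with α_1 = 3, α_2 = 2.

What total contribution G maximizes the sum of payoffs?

10

Planner FOC: ∂(Σu_j)/∂c_i = (Σα_j) − c_i = 0, so c_i^SO = Σα_j = 5 for every i; G^SO = 10.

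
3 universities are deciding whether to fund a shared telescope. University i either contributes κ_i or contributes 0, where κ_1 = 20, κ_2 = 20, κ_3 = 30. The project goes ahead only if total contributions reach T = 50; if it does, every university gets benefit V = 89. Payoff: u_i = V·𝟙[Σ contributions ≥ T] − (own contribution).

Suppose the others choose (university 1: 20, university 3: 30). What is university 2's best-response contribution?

Others' total = 50 ≥ 50; contributing adds cost 20 for no extra benefit.
Best response: 0.

0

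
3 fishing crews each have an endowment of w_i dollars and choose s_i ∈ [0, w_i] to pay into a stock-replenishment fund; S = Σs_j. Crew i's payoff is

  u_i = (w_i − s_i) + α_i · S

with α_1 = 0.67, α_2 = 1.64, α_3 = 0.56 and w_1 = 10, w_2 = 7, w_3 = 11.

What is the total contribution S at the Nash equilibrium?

7

∂u_i/∂s_i = α_i − 1, so crew i contributes w_i if α_i > 1, else 0.
α_i > 1 for i ∈ {2}; NE contributions (0, 7, 0), S = 7.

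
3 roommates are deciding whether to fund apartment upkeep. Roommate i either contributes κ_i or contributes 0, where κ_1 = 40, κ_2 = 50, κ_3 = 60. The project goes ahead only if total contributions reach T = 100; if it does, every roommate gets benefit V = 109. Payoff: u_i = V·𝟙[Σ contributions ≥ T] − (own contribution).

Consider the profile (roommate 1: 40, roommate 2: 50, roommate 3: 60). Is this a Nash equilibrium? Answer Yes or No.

No

Total = 150 ≥ 100: provided.
Roommate 1 (pledges 40, payoff 69): dropping to 0 → total 110, payoff 109. Profitable deviation.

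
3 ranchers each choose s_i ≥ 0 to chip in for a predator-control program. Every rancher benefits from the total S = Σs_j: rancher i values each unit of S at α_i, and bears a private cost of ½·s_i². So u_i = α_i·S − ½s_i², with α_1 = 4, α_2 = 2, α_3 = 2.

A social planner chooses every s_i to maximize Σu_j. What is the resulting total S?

24

Planner FOC: ∂(Σu_j)/∂s_i = (Σα_j) − s_i = 0, so s_i^SO = Σα_j = 8 for every i; S^SO = 24.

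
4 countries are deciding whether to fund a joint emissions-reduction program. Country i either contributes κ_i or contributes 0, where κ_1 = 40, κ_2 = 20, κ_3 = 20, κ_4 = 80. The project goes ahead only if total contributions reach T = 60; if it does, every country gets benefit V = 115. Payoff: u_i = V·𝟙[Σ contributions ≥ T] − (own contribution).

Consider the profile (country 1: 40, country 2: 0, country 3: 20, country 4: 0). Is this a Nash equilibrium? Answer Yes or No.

Yes

Total = 60 ≥ 60: provided.
Country 1 (pledges 40, payoff 75): dropping to 0 → total 20, payoff 0. No gain.
Country 2 (pledges 0, payoff 115): pledging 20 → total 80, payoff 95. No gain.
Country 3 (pledges 20, payoff 95): dropping to 0 → total 40, payoff 0. No gain.
Country 4 (pledges 0, payoff 115): pledging 80 → total 140, payoff 35. No gain.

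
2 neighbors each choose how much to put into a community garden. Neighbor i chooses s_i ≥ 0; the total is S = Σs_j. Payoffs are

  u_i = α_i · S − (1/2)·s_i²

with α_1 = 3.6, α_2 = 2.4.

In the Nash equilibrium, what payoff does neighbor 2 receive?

Neighbor i's FOC: ∂u_i/∂s_i = α_i − s_i = 0, so s_i* = α_i.
NE contributions = (3.6, 2.4); S = 6.
u_2 = α_2·S − ½·(s_2)² = 2.4·6 − ½·2.4² = 11.52.

11.52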